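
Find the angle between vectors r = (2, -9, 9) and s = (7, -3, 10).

r·s = 2·7 + (-9)·(-3) + 9·10 = 14 + 27 + 90 = 131
|r| = √(2² + (-9)² + 9²) = √166 ≈ 12.88
|s| = √(7² + (-3)² + 10²) = √158 ≈ 12.57
cos θ = (r·s)/(|r||s|) = 131/(12.88·12.57) ≈ 0.8089
θ = arccos(0.8089) ≈ 36.01°

36.01°


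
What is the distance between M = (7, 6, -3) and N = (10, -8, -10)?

d = √[(x₂-x₁)² + (y₂-y₁)² + (z₂-z₁)²]
  = √[3² + (-14)² + (-7)²]
  = √[9 + 196 + 49]
  = √254
  ≈ 15.94

15.94


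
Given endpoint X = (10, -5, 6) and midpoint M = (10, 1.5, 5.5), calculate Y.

Y = 2M - X
  = (2·10 - 10, 2·1.5 - (-5), 2·5.5 - 6)
  = (20 - 10, 3 + 5, 11 - 6)
  = (10, 8, 5)

(10, 8, 5)


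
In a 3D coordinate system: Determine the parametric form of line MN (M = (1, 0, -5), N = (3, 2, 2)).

Direction vector d = N - M = (3 - 1, 2 + 0, 2 + 5) = (2, 2, 7)
Parametric form r = M + t·d:
x = 1 + 2t, y = 0 + 2t, z = -5 + 7t

x = 1 + 2t, y = 0 + 2t, z = -5 + 7t


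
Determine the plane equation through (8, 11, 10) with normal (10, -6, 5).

The plane through P with normal n = (a, b, c) satisfies n·(r - P) = 0,
i.e. ax + by + cz = a·x₀ + b·y₀ + c·z₀.
d = 10·8 + (-6)·11 + 5·10
  = 80 - 66 + 50
  = 64
Equation: 10x - 6y + 5z = 64

10x - 6y + 5z = 64


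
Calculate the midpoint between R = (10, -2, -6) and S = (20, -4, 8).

M = ((x₁+x₂)/2, (y₁+y₂)/2, (z₁+z₂)/2)
  = ((10 + 20)/2, (-2 - 4)/2, (-6 + 8)/2)
  = (30/2, -6/2, 2/2)
  = (15, -3, 1)

(15, -3, 1)


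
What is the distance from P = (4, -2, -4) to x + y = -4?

distance = |a·x₀ + b·y₀ + c·z₀ - d| / √(a² + b² + c²)
  = |1·4 + 1·(-2) + 0·(-4) - (-4)| / √(1² + 1² + 0²)
  = |4 - 2 + 0 + 4| / √(1 + 1 + 0)
  = |6| / √2
  = 6 / 1.414
  ≈ 4.243

4.243


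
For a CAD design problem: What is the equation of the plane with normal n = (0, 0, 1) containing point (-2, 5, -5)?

The plane through P with normal n = (a, b, c) satisfies n·(r - P) = 0,
i.e. ax + by + cz = a·x₀ + b·y₀ + c·z₀.
d = 0·(-2) + 0·5 + 1·(-5)
  = 0 + 0 - 5
  = -5
Equation: z = -5

z = -5


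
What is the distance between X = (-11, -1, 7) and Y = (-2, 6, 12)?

d = √[(x₂-x₁)² + (y₂-y₁)² + (z₂-z₁)²]
  = √[9² + 7² + 5²]
  = √[81 + 49 + 25]
  = √155
  ≈ 12.45

12.45


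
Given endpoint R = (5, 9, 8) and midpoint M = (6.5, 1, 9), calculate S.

S = 2M - R
  = (2·6.5 - 5, 2·1 - 9, 2·9 - 8)
  = (13 - 5, 2 - 9, 18 - 8)
  = (8, -7, 10)

(8, -7, 10)


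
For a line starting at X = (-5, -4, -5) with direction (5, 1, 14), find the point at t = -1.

P(t) = X + t·d
  = (-5 + 5·(-1), -4 + 1·(-1), -5 + 14·(-1))
  = (-5 - 5, -4 - 1, -5 - 14)
  = (-10, -5, -19)

(-10, -5, -19)


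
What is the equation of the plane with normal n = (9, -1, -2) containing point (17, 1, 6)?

The plane through P with normal n = (a, b, c) satisfies n·(r - P) = 0,
i.e. ax + by + cz = a·x₀ + b·y₀ + c·z₀.
d = 9·17 + (-1)·1 + (-2)·6
  = 153 - 1 - 12
  = 140
Equation: 9x - y - 2z = 140

9x - y - 2z = 140


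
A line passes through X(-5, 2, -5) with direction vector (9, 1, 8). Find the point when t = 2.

P(t) = X + t·d
  = (-5 + 9·2, 2 + 1·2, -5 + 8·2)
  = (-5 + 18, 2 + 2, -5 + 16)
  = (13, 4, 11)

(13, 4, 11)


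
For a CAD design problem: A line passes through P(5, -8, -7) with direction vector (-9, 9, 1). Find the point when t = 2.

P(t) = P + t·d
  = (5 + (-9)·2, -8 + 9·2, -7 + 1·2)
  = (5 - 18, -8 + 18, -7 + 2)
  = (-13, 10, -5)

(-13, 10, -5)


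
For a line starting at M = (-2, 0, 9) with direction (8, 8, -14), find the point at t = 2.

P(t) = M + t·d
  = (-2 + 8·2, 0 + 8·2, 9 + (-14)·2)
  = (-2 + 16, 0 + 16, 9 - 28)
  = (14, 16, -19)

(14, 16, -19)


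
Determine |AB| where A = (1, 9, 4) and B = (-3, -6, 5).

d = √[(x₂-x₁)² + (y₂-y₁)² + (z₂-z₁)²]
  = √[(-4)² + (-15)² + 1²]
  = √[16 + 225 + 1]
  = √242
  ≈ 15.56

15.56


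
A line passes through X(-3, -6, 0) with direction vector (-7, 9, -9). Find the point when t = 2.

P(t) = X + t·d
  = (-3 + (-7)·2, -6 + 9·2, 0 + (-9)·2)
  = (-3 - 14, -6 + 18, 0 - 18)
  = (-17, 12, -18)

(-17, 12, -18)


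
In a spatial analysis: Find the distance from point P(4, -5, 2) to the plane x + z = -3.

distance = |a·x₀ + b·y₀ + c·z₀ - d| / √(a² + b² + c²)
  = |1·4 + 0·(-5) + 1·2 - (-3)| / √(1² + 0² + 1²)
  = |4 + 0 + 2 + 3| / √(1 + 0 + 1)
  = |9| / √2
  = 9 / 1.414
  ≈ 6.364

6.364


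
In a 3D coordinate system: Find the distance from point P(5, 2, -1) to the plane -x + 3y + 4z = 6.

distance = |a·x₀ + b·y₀ + c·z₀ - d| / √(a² + b² + c²)
  = |(-1)·5 + 3·2 + 4·(-1) - 6| / √((-1)² + 3² + 4²)
  = |-5 + 6 - 4 - 6| / √(1 + 9 + 16)
  = |-9| / √26
  = 9 / 5.099
  ≈ 1.765

1.765


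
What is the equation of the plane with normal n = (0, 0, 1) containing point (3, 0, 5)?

The plane through P with normal n = (a, b, c) satisfies n·(r - P) = 0,
i.e. ax + by + cz = a·x₀ + b·y₀ + c·z₀.
d = 0·3 + 0·0 + 1·5
  = 0 + 0 + 5
  = 5
Equation: z = 5

z = 5


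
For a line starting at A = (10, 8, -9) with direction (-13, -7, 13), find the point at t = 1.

P(t) = A + t·d
  = (10 + (-13)·1, 8 + (-7)·1, -9 + 13·1)
  = (10 - 13, 8 - 7, -9 + 13)
  = (-3, 1, 4)

(-3, 1, 4)


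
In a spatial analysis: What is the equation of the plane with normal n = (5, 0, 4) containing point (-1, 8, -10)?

The plane through P with normal n = (a, b, c) satisfies n·(r - P) = 0,
i.e. ax + by + cz = a·x₀ + b·y₀ + c·z₀.
d = 5·(-1) + 0·8 + 4·(-10)
  = -5 + 0 - 40
  = -45
Equation: 5x + 4z = -45

5x + 4z = -45


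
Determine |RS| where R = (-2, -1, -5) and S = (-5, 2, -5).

d = √[(x₂-x₁)² + (y₂-y₁)² + (z₂-z₁)²]
  = √[(-3)² + 3² + 0²]
  = √[9 + 9 + 0]
  = √18
  ≈ 4.243

4.243


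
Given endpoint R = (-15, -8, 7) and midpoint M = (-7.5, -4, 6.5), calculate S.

S = 2M - R
  = (2·(-7.5) - (-15), 2·(-4) - (-8), 2·6.5 - 7)
  = (-15 + 15, -8 + 8, 13 - 7)
  = (0, 0, 6)

(0, 0, 6)


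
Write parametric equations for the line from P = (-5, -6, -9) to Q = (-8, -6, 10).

Direction vector d = Q - P = (-8 + 5, -6 + 6, 10 + 9) = (-3, 0, 19)
Parametric form r = P + t·d:
x = -5 - 3t, y = -6, z = -9 + 19t

x = -5 - 3t, y = -6, z = -9 + 19t


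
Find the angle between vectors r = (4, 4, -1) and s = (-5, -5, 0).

r·s = 4·(-5) + 4·(-5) + (-1)·0 = -20 - 20 + 0 = -40
|r| = √(4² + 4² + (-1)²) = √33 ≈ 5.745
|s| = √((-5)² + (-5)² + 0²) = √50 ≈ 7.071
cos θ = (r·s)/(|r||s|) = -40/(5.745·7.071) ≈ -0.9847
θ = arccos(-0.9847) ≈ 170°

170°


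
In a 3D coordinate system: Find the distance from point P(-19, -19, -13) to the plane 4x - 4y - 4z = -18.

distance = |a·x₀ + b·y₀ + c·z₀ - d| / √(a² + b² + c²)
  = |4·(-19) + (-4)·(-19) + (-4)·(-13) - (-18)| / √(4² + (-4)² + (-4)²)
  = |-76 + 76 + 52 + 18| / √(16 + 16 + 16)
  = |70| / √48
  = 70 / 6.928
  ≈ 10.1

10.1


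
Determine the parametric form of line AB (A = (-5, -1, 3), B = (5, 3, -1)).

Direction vector d = B - A = (5 + 5, 3 + 1, -1 - 3) = (10, 4, -4)
Parametric form r = A + t·d:
x = -5 + 10t, y = -1 + 4t, z = 3 - 4t

x = -5 + 10t, y = -1 + 4t, z = 3 - 4t


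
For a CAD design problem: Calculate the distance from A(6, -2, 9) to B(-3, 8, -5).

d = √[(x₂-x₁)² + (y₂-y₁)² + (z₂-z₁)²]
  = √[(-9)² + 10² + (-14)²]
  = √[81 + 100 + 196]
  = √377
  ≈ 19.42

19.42


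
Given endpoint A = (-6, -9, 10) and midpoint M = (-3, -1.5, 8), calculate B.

B = 2M - A
  = (2·(-3) - (-6), 2·(-1.5) - (-9), 2·8 - 10)
  = (-6 + 6, -3 + 9, 16 - 10)
  = (0, 6, 6)

(0, 6, 6)


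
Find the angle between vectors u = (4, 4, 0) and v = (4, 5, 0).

u·v = 4·4 + 4·5 + 0·0 = 16 + 20 + 0 = 36
|u| = √(4² + 4² + 0²) = √32 ≈ 5.657
|v| = √(4² + 5² + 0²) = √41 ≈ 6.403
cos θ = (u·v)/(|u||v|) = 36/(5.657·6.403) ≈ 0.9939
θ = arccos(0.9939) ≈ 6.34°

6.34°


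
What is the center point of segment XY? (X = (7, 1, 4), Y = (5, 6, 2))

M = ((x₁+x₂)/2, (y₁+y₂)/2, (z₁+z₂)/2)
  = ((7 + 5)/2, (1 + 6)/2, (4 + 2)/2)
  = (12/2, 7/2, 6/2)
  = (6, 3.5, 3)

(6, 3.5, 3)


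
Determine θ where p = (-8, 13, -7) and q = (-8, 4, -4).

p·q = (-8)·(-8) + 13·4 + (-7)·(-4) = 64 + 52 + 28 = 144
|p| = √((-8)² + 13² + (-7)²) = √282 ≈ 16.79
|q| = √((-8)² + 4² + (-4)²) = √96 ≈ 9.798
cos θ = (p·q)/(|p||q|) = 144/(16.79·9.798) ≈ 0.8752
θ = arccos(0.8752) ≈ 28.93°

28.93°


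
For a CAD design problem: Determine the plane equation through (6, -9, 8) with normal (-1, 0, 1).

The plane through P with normal n = (a, b, c) satisfies n·(r - P) = 0,
i.e. ax + by + cz = a·x₀ + b·y₀ + c·z₀.
d = (-1)·6 + 0·(-9) + 1·8
  = -6 + 0 + 8
  = 2
Equation: -x + z = 2

-x + z = 2


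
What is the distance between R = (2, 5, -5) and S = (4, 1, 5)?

d = √[(x₂-x₁)² + (y₂-y₁)² + (z₂-z₁)²]
  = √[2² + (-4)² + 10²]
  = √[4 + 16 + 100]
  = √120
  ≈ 10.95

10.95


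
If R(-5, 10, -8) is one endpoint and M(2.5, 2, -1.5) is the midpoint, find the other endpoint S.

S = 2M - R
  = (2·2.5 - (-5), 2·2 - 10, 2·(-1.5) - (-8))
  = (5 + 5, 4 - 10, -3 + 8)
  = (10, -6, 5)

(10, -6, 5)


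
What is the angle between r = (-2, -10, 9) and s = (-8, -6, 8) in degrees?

r·s = (-2)·(-8) + (-10)·(-6) + 9·8 = 16 + 60 + 72 = 148
|r| = √((-2)² + (-10)² + 9²) = √185 ≈ 13.6
|s| = √((-8)² + (-6)² + 8²) = √164 ≈ 12.81
cos θ = (r·s)/(|r||s|) = 148/(13.6·12.81) ≈ 0.8497
θ = arccos(0.8497) ≈ 31.82°

31.82°


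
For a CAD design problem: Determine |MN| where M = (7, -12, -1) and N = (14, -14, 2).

d = √[(x₂-x₁)² + (y₂-y₁)² + (z₂-z₁)²]
  = √[7² + (-2)² + 3²]
  = √[49 + 4 + 9]
  = √62
  ≈ 7.874

7.874


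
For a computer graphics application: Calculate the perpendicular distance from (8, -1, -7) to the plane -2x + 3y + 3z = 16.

distance = |a·x₀ + b·y₀ + c·z₀ - d| / √(a² + b² + c²)
  = |(-2)·8 + 3·(-1) + 3·(-7) - 16| / √((-2)² + 3² + 3²)
  = |-16 - 3 - 21 - 16| / √(4 + 9 + 9)
  = |-56| / √22
  = 56 / 4.69
  ≈ 11.94

11.94


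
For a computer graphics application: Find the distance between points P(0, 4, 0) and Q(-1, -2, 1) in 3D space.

d = √[(x₂-x₁)² + (y₂-y₁)² + (z₂-z₁)²]
  = √[(-1)² + (-6)² + 1²]
  = √[1 + 36 + 1]
  = √38
  ≈ 6.164

6.164


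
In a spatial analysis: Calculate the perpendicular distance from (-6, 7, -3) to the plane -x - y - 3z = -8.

distance = |a·x₀ + b·y₀ + c·z₀ - d| / √(a² + b² + c²)
  = |(-1)·(-6) + (-1)·7 + (-3)·(-3) - (-8)| / √((-1)² + (-1)² + (-3)²)
  = |6 - 7 + 9 + 8| / √(1 + 1 + 9)
  = |16| / √11
  = 16 / 3.317
  ≈ 4.824

4.824


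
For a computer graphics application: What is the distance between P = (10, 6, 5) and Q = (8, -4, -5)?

d = √[(x₂-x₁)² + (y₂-y₁)² + (z₂-z₁)²]
  = √[(-2)² + (-10)² + (-10)²]
  = √[4 + 100 + 100]
  = √204
  ≈ 14.28

14.28


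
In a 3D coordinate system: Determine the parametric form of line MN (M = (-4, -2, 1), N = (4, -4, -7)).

Direction vector d = N - M = (4 + 4, -4 + 2, -7 - 1) = (8, -2, -8)
Parametric form r = M + t·d:
x = -4 + 8t, y = -2 - 2t, z = 1 - 8t

x = -4 + 8t, y = -2 - 2t, z = 1 - 8t


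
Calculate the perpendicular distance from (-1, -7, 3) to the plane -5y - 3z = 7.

distance = |a·x₀ + b·y₀ + c·z₀ - d| / √(a² + b² + c²)
  = |0·(-1) + (-5)·(-7) + (-3)·3 - 7| / √(0² + (-5)² + (-3)²)
  = |0 + 35 - 9 - 7| / √(0 + 25 + 9)
  = |19| / √34
  = 19 / 5.831
  ≈ 3.258

3.258


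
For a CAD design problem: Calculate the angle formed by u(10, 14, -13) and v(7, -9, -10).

u·v = 10·7 + 14·(-9) + (-13)·(-10) = 70 - 126 + 130 = 74
|u| = √(10² + 14² + (-13)²) = √465 ≈ 21.56
|v| = √(7² + (-9)² + (-10)²) = √230 ≈ 15.17
cos θ = (u·v)/(|u||v|) = 74/(21.56·15.17) ≈ 0.2263
θ = arccos(0.2263) ≈ 76.92°

76.92°


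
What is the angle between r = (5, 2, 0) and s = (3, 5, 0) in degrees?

r·s = 5·3 + 2·5 + 0·0 = 15 + 10 + 0 = 25
|r| = √(5² + 2² + 0²) = √29 ≈ 5.385
|s| = √(3² + 5² + 0²) = √34 ≈ 5.831
cos θ = (r·s)/(|r||s|) = 25/(5.385·5.831) ≈ 0.7962
θ = arccos(0.7962) ≈ 37.23°

37.23°


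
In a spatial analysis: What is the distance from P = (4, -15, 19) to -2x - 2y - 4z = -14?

distance = |a·x₀ + b·y₀ + c·z₀ - d| / √(a² + b² + c²)
  = |(-2)·4 + (-2)·(-15) + (-4)·19 - (-14)| / √((-2)² + (-2)² + (-4)²)
  = |-8 + 30 - 76 + 14| / √(4 + 4 + 16)
  = |-40| / √24
  = 40 / 4.899
  ≈ 8.165

8.165


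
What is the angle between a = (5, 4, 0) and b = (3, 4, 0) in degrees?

a·b = 5·3 + 4·4 + 0·0 = 15 + 16 + 0 = 31
|a| = √(5² + 4² + 0²) = √41 ≈ 6.403
|b| = √(3² + 4² + 0²) = √25 ≈ 5
cos θ = (a·b)/(|a||b|) = 31/(6.403·5) ≈ 0.9683
θ = arccos(0.9683) ≈ 14.47°

14.47°


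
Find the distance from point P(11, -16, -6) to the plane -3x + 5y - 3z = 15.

distance = |a·x₀ + b·y₀ + c·z₀ - d| / √(a² + b² + c²)
  = |(-3)·11 + 5·(-16) + (-3)·(-6) - 15| / √((-3)² + 5² + (-3)²)
  = |-33 - 80 + 18 - 15| / √(9 + 25 + 9)
  = |-110| / √43
  = 110 / 6.557
  ≈ 16.77

16.77


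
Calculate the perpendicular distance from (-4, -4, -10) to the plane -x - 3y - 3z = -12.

distance = |a·x₀ + b·y₀ + c·z₀ - d| / √(a² + b² + c²)
  = |(-1)·(-4) + (-3)·(-4) + (-3)·(-10) - (-12)| / √((-1)² + (-3)² + (-3)²)
  = |4 + 12 + 30 + 12| / √(1 + 9 + 9)
  = |58| / √19
  = 58 / 4.359
  ≈ 13.31

13.31


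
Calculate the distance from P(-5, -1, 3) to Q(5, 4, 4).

d = √[(x₂-x₁)² + (y₂-y₁)² + (z₂-z₁)²]
  = √[10² + 5² + 1²]
  = √[100 + 25 + 1]
  = √126
  ≈ 11.22

11.22


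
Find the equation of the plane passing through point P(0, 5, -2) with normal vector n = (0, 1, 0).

The plane through P with normal n = (a, b, c) satisfies n·(r - P) = 0,
i.e. ax + by + cz = a·x₀ + b·y₀ + c·z₀.
d = 0·0 + 1·5 + 0·(-2)
  = 0 + 5 + 0
  = 5
Equation: y = 5

y = 5


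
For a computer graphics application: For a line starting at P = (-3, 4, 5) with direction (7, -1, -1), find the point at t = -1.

P(t) = P + t·d
  = (-3 + 7·(-1), 4 + (-1)·(-1), 5 + (-1)·(-1))
  = (-3 - 7, 4 + 1, 5 + 1)
  = (-10, 5, 6)

(-10, 5, 6)


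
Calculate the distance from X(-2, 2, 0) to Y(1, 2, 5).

d = √[(x₂-x₁)² + (y₂-y₁)² + (z₂-z₁)²]
  = √[3² + 0² + 5²]
  = √[9 + 0 + 25]
  = √34
  ≈ 5.831

5.831


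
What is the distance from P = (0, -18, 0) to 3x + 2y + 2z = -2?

distance = |a·x₀ + b·y₀ + c·z₀ - d| / √(a² + b² + c²)
  = |3·0 + 2·(-18) + 2·0 - (-2)| / √(3² + 2² + 2²)
  = |0 - 36 + 0 + 2| / √(9 + 4 + 4)
  = |-34| / √17
  = 34 / 4.123
  ≈ 8.246

8.246


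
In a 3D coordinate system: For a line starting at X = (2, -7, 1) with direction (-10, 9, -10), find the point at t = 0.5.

P(t) = X + t·d
  = (2 + (-10)·0.5, -7 + 9·0.5, 1 + (-10)·0.5)
  = (2 - 5, -7 + 4.5, 1 - 5)
  = (-3, -2.5, -4)

(-3, -2.5, -4)


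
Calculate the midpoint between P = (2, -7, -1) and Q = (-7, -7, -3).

M = ((x₁+x₂)/2, (y₁+y₂)/2, (z₁+z₂)/2)
  = ((2 - 7)/2, (-7 - 7)/2, (-1 - 3)/2)
  = (-5/2, -14/2, -4/2)
  = (-2.5, -7, -2)

(-2.5, -7, -2)


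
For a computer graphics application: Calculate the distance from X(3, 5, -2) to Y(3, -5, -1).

d = √[(x₂-x₁)² + (y₂-y₁)² + (z₂-z₁)²]
  = √[0² + (-10)² + 1²]
  = √[0 + 100 + 1]
  = √101
  ≈ 10.05

10.05


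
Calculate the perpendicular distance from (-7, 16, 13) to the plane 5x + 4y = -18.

distance = |a·x₀ + b·y₀ + c·z₀ - d| / √(a² + b² + c²)
  = |5·(-7) + 4·16 + 0·13 - (-18)| / √(5² + 4² + 0²)
  = |-35 + 64 + 0 + 18| / √(25 + 16 + 0)
  = |47| / √41
  = 47 / 6.403
  ≈ 7.34

7.34


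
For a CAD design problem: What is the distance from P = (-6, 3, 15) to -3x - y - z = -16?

distance = |a·x₀ + b·y₀ + c·z₀ - d| / √(a² + b² + c²)
  = |(-3)·(-6) + (-1)·3 + (-1)·15 - (-16)| / √((-3)² + (-1)² + (-1)²)
  = |18 - 3 - 15 + 16| / √(9 + 1 + 1)
  = |16| / √11
  = 16 / 3.317
  ≈ 4.824

4.824


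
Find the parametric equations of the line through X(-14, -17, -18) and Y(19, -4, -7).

Direction vector d = Y - X = (19 + 14, -4 + 17, -7 + 18) = (33, 13, 11)
Parametric form r = X + t·d:
x = -14 + 33t, y = -17 + 13t, z = -18 + 11t

x = -14 + 33t, y = -17 + 13t, z = -18 + 11t


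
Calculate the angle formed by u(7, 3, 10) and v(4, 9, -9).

u·v = 7·4 + 3·9 + 10·(-9) = 28 + 27 - 90 = -35
|u| = √(7² + 3² + 10²) = √158 ≈ 12.57
|v| = √(4² + 9² + (-9)²) = √178 ≈ 13.34
cos θ = (u·v)/(|u||v|) = -35/(12.57·13.34) ≈ -0.2087
θ = arccos(-0.2087) ≈ 102°

102°


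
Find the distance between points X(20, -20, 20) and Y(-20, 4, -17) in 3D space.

d = √[(x₂-x₁)² + (y₂-y₁)² + (z₂-z₁)²]
  = √[(-40)² + 24² + (-37)²]
  = √[1600 + 576 + 1369]
  = √3545
  ≈ 59.54

59.54


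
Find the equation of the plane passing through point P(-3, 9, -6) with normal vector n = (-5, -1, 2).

The plane through P with normal n = (a, b, c) satisfies n·(r - P) = 0,
i.e. ax + by + cz = a·x₀ + b·y₀ + c·z₀.
d = (-5)·(-3) + (-1)·9 + 2·(-6)
  = 15 - 9 - 12
  = -6
Equation: -5x - y + 2z = -6

-5x - y + 2z = -6


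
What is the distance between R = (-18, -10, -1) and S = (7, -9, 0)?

d = √[(x₂-x₁)² + (y₂-y₁)² + (z₂-z₁)²]
  = √[25² + 1² + 1²]
  = √[625 + 1 + 1]
  = √627
  ≈ 25.04

25.04


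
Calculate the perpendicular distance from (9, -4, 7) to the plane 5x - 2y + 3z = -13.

distance = |a·x₀ + b·y₀ + c·z₀ - d| / √(a² + b² + c²)
  = |5·9 + (-2)·(-4) + 3·7 - (-13)| / √(5² + (-2)² + 3²)
  = |45 + 8 + 21 + 13| / √(25 + 4 + 9)
  = |87| / √38
  = 87 / 6.164
  ≈ 14.11

14.11


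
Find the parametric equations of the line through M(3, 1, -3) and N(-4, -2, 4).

Direction vector d = N - M = (-4 - 3, -2 - 1, 4 + 3) = (-7, -3, 7)
Parametric form r = M + t·d:
x = 3 - 7t, y = 1 - 3t, z = -3 + 7t

x = 3 - 7t, y = 1 - 3t, z = -3 + 7t


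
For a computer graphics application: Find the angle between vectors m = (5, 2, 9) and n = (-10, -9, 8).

m·n = 5·(-10) + 2·(-9) + 9·8 = -50 - 18 + 72 = 4
|m| = √(5² + 2² + 9²) = √110 ≈ 10.49
|n| = √((-10)² + (-9)² + 8²) = √245 ≈ 15.65
cos θ = (m·n)/(|m||n|) = 4/(10.49·15.65) ≈ 0.02437
θ = arccos(0.02437) ≈ 88.6°

88.6°


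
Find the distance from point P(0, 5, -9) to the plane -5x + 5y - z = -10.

distance = |a·x₀ + b·y₀ + c·z₀ - d| / √(a² + b² + c²)
  = |(-5)·0 + 5·5 + (-1)·(-9) - (-10)| / √((-5)² + 5² + (-1)²)
  = |0 + 25 + 9 + 10| / √(25 + 25 + 1)
  = |44| / √51
  = 44 / 7.141
  ≈ 6.161

6.161


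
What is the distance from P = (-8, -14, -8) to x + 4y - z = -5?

distance = |a·x₀ + b·y₀ + c·z₀ - d| / √(a² + b² + c²)
  = |1·(-8) + 4·(-14) + (-1)·(-8) - (-5)| / √(1² + 4² + (-1)²)
  = |-8 - 56 + 8 + 5| / √(1 + 16 + 1)
  = |-51| / √18
  = 51 / 4.243
  ≈ 12.02

12.02


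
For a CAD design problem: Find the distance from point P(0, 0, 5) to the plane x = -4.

distance = |a·x₀ + b·y₀ + c·z₀ - d| / √(a² + b² + c²)
  = |1·0 + 0·0 + 0·5 - (-4)| / √(1² + 0² + 0²)
  = |0 + 0 + 0 + 4| / √(1 + 0 + 0)
  = |4| / √1
  = 4 / 1
  ≈ 4

4


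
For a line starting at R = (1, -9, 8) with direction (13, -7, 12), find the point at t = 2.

P(t) = R + t·d
  = (1 + 13·2, -9 + (-7)·2, 8 + 12·2)
  = (1 + 26, -9 - 14, 8 + 24)
  = (27, -23, 32)

(27, -23, 32)


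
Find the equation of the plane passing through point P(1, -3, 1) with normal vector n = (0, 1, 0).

The plane through P with normal n = (a, b, c) satisfies n·(r - P) = 0,
i.e. ax + by + cz = a·x₀ + b·y₀ + c·z₀.
d = 0·1 + 1·(-3) + 0·1
  = 0 - 3 + 0
  = -3
Equation: y = -3

y = -3


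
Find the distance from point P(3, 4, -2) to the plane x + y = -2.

distance = |a·x₀ + b·y₀ + c·z₀ - d| / √(a² + b² + c²)
  = |1·3 + 1·4 + 0·(-2) - (-2)| / √(1² + 1² + 0²)
  = |3 + 4 + 0 + 2| / √(1 + 1 + 0)
  = |9| / √2
  = 9 / 1.414
  ≈ 6.364

6.364


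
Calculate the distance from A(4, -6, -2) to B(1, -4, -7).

d = √[(x₂-x₁)² + (y₂-y₁)² + (z₂-z₁)²]
  = √[(-3)² + 2² + (-5)²]
  = √[9 + 4 + 25]
  = √38
  ≈ 6.164

6.164


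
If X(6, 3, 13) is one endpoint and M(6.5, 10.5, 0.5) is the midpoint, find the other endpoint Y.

Y = 2M - X
  = (2·6.5 - 6, 2·10.5 - 3, 2·0.5 - 13)
  = (13 - 6, 21 - 3, 1 - 13)
  = (7, 18, -12)

(7, 18, -12)


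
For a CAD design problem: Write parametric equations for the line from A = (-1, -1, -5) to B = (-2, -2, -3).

Direction vector d = B - A = (-2 + 1, -2 + 1, -3 + 5) = (-1, -1, 2)
Parametric form r = A + t·d:
x = -1 - t, y = -1 - t, z = -5 + 2t

x = -1 - t, y = -1 - t, z = -5 + 2t


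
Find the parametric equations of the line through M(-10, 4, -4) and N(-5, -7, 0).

Direction vector d = N - M = (-5 + 10, -7 - 4, 0 + 4) = (5, -11, 4)
Parametric form r = M + t·d:
x = -10 + 5t, y = 4 - 11t, z = -4 + 4t

x = -10 + 5t, y = 4 - 11t, z = -4 + 4t


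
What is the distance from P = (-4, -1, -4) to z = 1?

distance = |a·x₀ + b·y₀ + c·z₀ - d| / √(a² + b² + c²)
  = |0·(-4) + 0·(-1) + 1·(-4) - 1| / √(0² + 0² + 1²)
  = |0 + 0 - 4 - 1| / √(0 + 0 + 1)
  = |-5| / √1
  = 5 / 1
  ≈ 5

5


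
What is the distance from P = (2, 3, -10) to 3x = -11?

distance = |a·x₀ + b·y₀ + c·z₀ - d| / √(a² + b² + c²)
  = |3·2 + 0·3 + 0·(-10) - (-11)| / √(3² + 0² + 0²)
  = |6 + 0 + 0 + 11| / √(9 + 0 + 0)
  = |17| / √9
  = 17 / 3
  ≈ 5.667

5.667


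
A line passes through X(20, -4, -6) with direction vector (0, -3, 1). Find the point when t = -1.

P(t) = X + t·d
  = (20 + 0·(-1), -4 + (-3)·(-1), -6 + 1·(-1))
  = (20 + 0, -4 + 3, -6 - 1)
  = (20, -1, -7)

(20, -1, -7)


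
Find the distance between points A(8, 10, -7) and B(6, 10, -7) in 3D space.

d = √[(x₂-x₁)² + (y₂-y₁)² + (z₂-z₁)²]
  = √[(-2)² + 0² + 0²]
  = √[4 + 0 + 0]
  = √4
  ≈ 2

2


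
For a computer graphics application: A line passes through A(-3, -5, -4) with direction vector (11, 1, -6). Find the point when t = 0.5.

P(t) = A + t·d
  = (-3 + 11·0.5, -5 + 1·0.5, -4 + (-6)·0.5)
  = (-3 + 5.5, -5 + 0.5, -4 - 3)
  = (2.5, -4.5, -7)

(2.5, -4.5, -7)


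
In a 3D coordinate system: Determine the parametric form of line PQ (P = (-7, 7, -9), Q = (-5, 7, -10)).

Direction vector d = Q - P = (-5 + 7, 7 - 7, -10 + 9) = (2, 0, -1)
Parametric form r = P + t·d:
x = -7 + 2t, y = 7, z = -9 - t

x = -7 + 2t, y = 7, z = -9 - t


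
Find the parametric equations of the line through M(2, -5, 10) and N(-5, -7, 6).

Direction vector d = N - M = (-5 - 2, -7 + 5, 6 - 10) = (-7, -2, -4)
Parametric form r = M + t·d:
x = 2 - 7t, y = -5 - 2t, z = 10 - 4t

x = 2 - 7t, y = -5 - 2t, z = 10 - 4t


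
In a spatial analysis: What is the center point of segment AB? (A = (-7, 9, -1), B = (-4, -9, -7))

M = ((x₁+x₂)/2, (y₁+y₂)/2, (z₁+z₂)/2)
  = ((-7 - 4)/2, (9 - 9)/2, (-1 - 7)/2)
  = (-11/2, 0/2, -8/2)
  = (-5.5, 0, -4)

(-5.5, 0, -4)


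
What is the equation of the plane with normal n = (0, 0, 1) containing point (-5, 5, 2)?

The plane through P with normal n = (a, b, c) satisfies n·(r - P) = 0,
i.e. ax + by + cz = a·x₀ + b·y₀ + c·z₀.
d = 0·(-5) + 0·5 + 1·2
  = 0 + 0 + 2
  = 2
Equation: z = 2

z = 2


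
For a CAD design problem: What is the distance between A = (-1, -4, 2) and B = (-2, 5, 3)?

d = √[(x₂-x₁)² + (y₂-y₁)² + (z₂-z₁)²]
  = √[(-1)² + 9² + 1²]
  = √[1 + 81 + 1]
  = √83
  ≈ 9.11

9.11


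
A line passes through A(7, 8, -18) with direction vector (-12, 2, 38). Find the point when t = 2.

P(t) = A + t·d
  = (7 + (-12)·2, 8 + 2·2, -18 + 38·2)
  = (7 - 24, 8 + 4, -18 + 76)
  = (-17, 12, 58)

(-17, 12, 58)


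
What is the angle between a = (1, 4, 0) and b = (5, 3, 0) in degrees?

a·b = 1·5 + 4·3 + 0·0 = 5 + 12 + 0 = 17
|a| = √(1² + 4² + 0²) = √17 ≈ 4.123
|b| = √(5² + 3² + 0²) = √34 ≈ 5.831
cos θ = (a·b)/(|a||b|) = 17/(4.123·5.831) ≈ 0.7071
θ = arccos(0.7071) ≈ 45°

45°


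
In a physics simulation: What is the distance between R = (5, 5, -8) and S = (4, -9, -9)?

d = √[(x₂-x₁)² + (y₂-y₁)² + (z₂-z₁)²]
  = √[(-1)² + (-14)² + (-1)²]
  = √[1 + 196 + 1]
  = √198
  ≈ 14.07

14.07


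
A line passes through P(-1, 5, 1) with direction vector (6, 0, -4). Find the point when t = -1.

P(t) = P + t·d
  = (-1 + 6·(-1), 5 + 0·(-1), 1 + (-4)·(-1))
  = (-1 - 6, 5 + 0, 1 + 4)
  = (-7, 5, 5)

(-7, 5, 5)


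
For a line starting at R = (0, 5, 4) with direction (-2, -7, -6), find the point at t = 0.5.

P(t) = R + t·d
  = (0 + (-2)·0.5, 5 + (-7)·0.5, 4 + (-6)·0.5)
  = (0 - 1, 5 - 3.5, 4 - 3)
  = (-1, 1.5, 1)

(-1, 1.5, 1)


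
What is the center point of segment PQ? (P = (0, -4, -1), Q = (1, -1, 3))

M = ((x₁+x₂)/2, (y₁+y₂)/2, (z₁+z₂)/2)
  = ((0 + 1)/2, (-4 - 1)/2, (-1 + 3)/2)
  = (1/2, -5/2, 2/2)
  = (0.5, -2.5, 1)

(0.5, -2.5, 1)


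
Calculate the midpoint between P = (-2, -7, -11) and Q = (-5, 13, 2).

M = ((x₁+x₂)/2, (y₁+y₂)/2, (z₁+z₂)/2)
  = ((-2 - 5)/2, (-7 + 13)/2, (-11 + 2)/2)
  = (-7/2, 6/2, -9/2)
  = (-3.5, 3, -4.5)

(-3.5, 3, -4.5)


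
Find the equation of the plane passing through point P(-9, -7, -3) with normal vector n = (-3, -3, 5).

The plane through P with normal n = (a, b, c) satisfies n·(r - P) = 0,
i.e. ax + by + cz = a·x₀ + b·y₀ + c·z₀.
d = (-3)·(-9) + (-3)·(-7) + 5·(-3)
  = 27 + 21 - 15
  = 33
Equation: -3x - 3y + 5z = 33

-3x - 3y + 5z = 33


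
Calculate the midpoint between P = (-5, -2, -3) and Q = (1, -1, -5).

M = ((x₁+x₂)/2, (y₁+y₂)/2, (z₁+z₂)/2)
  = ((-5 + 1)/2, (-2 - 1)/2, (-3 - 5)/2)
  = (-4/2, -3/2, -8/2)
  = (-2, -1.5, -4)

(-2, -1.5, -4)


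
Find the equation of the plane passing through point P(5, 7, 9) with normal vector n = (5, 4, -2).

The plane through P with normal n = (a, b, c) satisfies n·(r - P) = 0,
i.e. ax + by + cz = a·x₀ + b·y₀ + c·z₀.
d = 5·5 + 4·7 + (-2)·9
  = 25 + 28 - 18
  = 35
Equation: 5x + 4y - 2z = 35

5x + 4y - 2z = 35


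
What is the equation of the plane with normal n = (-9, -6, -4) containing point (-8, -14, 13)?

The plane through P with normal n = (a, b, c) satisfies n·(r - P) = 0,
i.e. ax + by + cz = a·x₀ + b·y₀ + c·z₀.
d = (-9)·(-8) + (-6)·(-14) + (-4)·13
  = 72 + 84 - 52
  = 104
Equation: -9x - 6y - 4z = 104

-9x - 6y - 4z = 104


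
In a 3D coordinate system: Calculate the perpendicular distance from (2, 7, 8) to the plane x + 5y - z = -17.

distance = |a·x₀ + b·y₀ + c·z₀ - d| / √(a² + b² + c²)
  = |1·2 + 5·7 + (-1)·8 - (-17)| / √(1² + 5² + (-1)²)
  = |2 + 35 - 8 + 17| / √(1 + 25 + 1)
  = |46| / √27
  = 46 / 5.196
  ≈ 8.853

8.853


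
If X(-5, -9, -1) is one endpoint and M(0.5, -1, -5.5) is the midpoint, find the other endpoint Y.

Y = 2M - X
  = (2·0.5 - (-5), 2·(-1) - (-9), 2·(-5.5) - (-1))
  = (1 + 5, -2 + 9, -11 + 1)
  = (6, 7, -10)

(6, 7, -10)


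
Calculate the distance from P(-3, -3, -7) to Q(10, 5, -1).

d = √[(x₂-x₁)² + (y₂-y₁)² + (z₂-z₁)²]
  = √[13² + 8² + 6²]
  = √[169 + 64 + 36]
  = √269
  ≈ 16.4

16.4


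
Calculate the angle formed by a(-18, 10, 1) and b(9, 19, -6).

a·b = (-18)·9 + 10·19 + 1·(-6) = -162 + 190 - 6 = 22
|a| = √((-18)² + 10² + 1²) = √425 ≈ 20.62
|b| = √(9² + 19² + (-6)²) = √478 ≈ 21.86
cos θ = (a·b)/(|a||b|) = 22/(20.62·21.86) ≈ 0.04881
θ = arccos(0.04881) ≈ 87.2°

87.2°


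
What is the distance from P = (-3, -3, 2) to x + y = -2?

distance = |a·x₀ + b·y₀ + c·z₀ - d| / √(a² + b² + c²)
  = |1·(-3) + 1·(-3) + 0·2 - (-2)| / √(1² + 1² + 0²)
  = |-3 - 3 + 0 + 2| / √(1 + 1 + 0)
  = |-4| / √2
  = 4 / 1.414
  ≈ 2.828

2.828


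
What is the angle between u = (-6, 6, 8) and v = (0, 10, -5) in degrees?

u·v = (-6)·0 + 6·10 + 8·(-5) = 0 + 60 - 40 = 20
|u| = √((-6)² + 6² + 8²) = √136 ≈ 11.66
|v| = √(0² + 10² + (-5)²) = √125 ≈ 11.18
cos θ = (u·v)/(|u||v|) = 20/(11.66·11.18) ≈ 0.1534
θ = arccos(0.1534) ≈ 81.18°

81.18°


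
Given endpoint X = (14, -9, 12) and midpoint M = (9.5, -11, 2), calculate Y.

Y = 2M - X
  = (2·9.5 - 14, 2·(-11) - (-9), 2·2 - 12)
  = (19 - 14, -22 + 9, 4 - 12)
  = (5, -13, -8)

(5, -13, -8)


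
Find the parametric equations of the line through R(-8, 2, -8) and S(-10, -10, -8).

Direction vector d = S - R = (-10 + 8, -10 - 2, -8 + 8) = (-2, -12, 0)
Parametric form r = R + t·d:
x = -8 - 2t, y = 2 - 12t, z = -8

x = -8 - 2t, y = 2 - 12t, z = -8


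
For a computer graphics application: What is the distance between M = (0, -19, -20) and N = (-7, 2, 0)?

d = √[(x₂-x₁)² + (y₂-y₁)² + (z₂-z₁)²]
  = √[(-7)² + 21² + 20²]
  = √[49 + 441 + 400]
  = √890
  ≈ 29.83

29.83


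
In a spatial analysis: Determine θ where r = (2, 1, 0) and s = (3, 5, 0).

r·s = 2·3 + 1·5 + 0·0 = 6 + 5 + 0 = 11
|r| = √(2² + 1² + 0²) = √5 ≈ 2.236
|s| = √(3² + 5² + 0²) = √34 ≈ 5.831
cos θ = (r·s)/(|r||s|) = 11/(2.236·5.831) ≈ 0.8437
θ = arccos(0.8437) ≈ 32.47°

32.47°


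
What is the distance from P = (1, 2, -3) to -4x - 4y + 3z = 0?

distance = |a·x₀ + b·y₀ + c·z₀ - d| / √(a² + b² + c²)
  = |(-4)·1 + (-4)·2 + 3·(-3) - 0| / √((-4)² + (-4)² + 3²)
  = |-4 - 8 - 9 + 0| / √(16 + 16 + 9)
  = |-21| / √41
  = 21 / 6.403
  ≈ 3.28

3.28


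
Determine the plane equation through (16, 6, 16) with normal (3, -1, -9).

The plane through P with normal n = (a, b, c) satisfies n·(r - P) = 0,
i.e. ax + by + cz = a·x₀ + b·y₀ + c·z₀.
d = 3·16 + (-1)·6 + (-9)·16
  = 48 - 6 - 144
  = -102
Equation: 3x - y - 9z = -102

3x - y - 9z = -102


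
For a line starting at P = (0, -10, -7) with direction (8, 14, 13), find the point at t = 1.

P(t) = P + t·d
  = (0 + 8·1, -10 + 14·1, -7 + 13·1)
  = (0 + 8, -10 + 14, -7 + 13)
  = (8, 4, 6)

(8, 4, 6)


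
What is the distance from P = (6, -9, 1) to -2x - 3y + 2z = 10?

distance = |a·x₀ + b·y₀ + c·z₀ - d| / √(a² + b² + c²)
  = |(-2)·6 + (-3)·(-9) + 2·1 - 10| / √((-2)² + (-3)² + 2²)
  = |-12 + 27 + 2 - 10| / √(4 + 9 + 4)
  = |7| / √17
  = 7 / 4.123
  ≈ 1.698

1.698


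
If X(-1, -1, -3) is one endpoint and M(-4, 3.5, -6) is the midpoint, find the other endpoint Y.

Y = 2M - X
  = (2·(-4) - (-1), 2·3.5 - (-1), 2·(-6) - (-3))
  = (-8 + 1, 7 + 1, -12 + 3)
  = (-7, 8, -9)

(-7, 8, -9)


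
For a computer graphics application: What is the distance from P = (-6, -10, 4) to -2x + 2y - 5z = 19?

distance = |a·x₀ + b·y₀ + c·z₀ - d| / √(a² + b² + c²)
  = |(-2)·(-6) + 2·(-10) + (-5)·4 - 19| / √((-2)² + 2² + (-5)²)
  = |12 - 20 - 20 - 19| / √(4 + 4 + 25)
  = |-47| / √33
  = 47 / 5.745
  ≈ 8.182

8.182


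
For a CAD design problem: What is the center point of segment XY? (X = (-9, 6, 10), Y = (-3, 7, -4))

M = ((x₁+x₂)/2, (y₁+y₂)/2, (z₁+z₂)/2)
  = ((-9 - 3)/2, (6 + 7)/2, (10 - 4)/2)
  = (-12/2, 13/2, 6/2)
  = (-6, 6.5, 3)

(-6, 6.5, 3)


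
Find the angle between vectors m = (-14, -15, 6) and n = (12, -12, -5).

m·n = (-14)·12 + (-15)·(-12) + 6·(-5) = -168 + 180 - 30 = -18
|m| = √((-14)² + (-15)² + 6²) = √457 ≈ 21.38
|n| = √(12² + (-12)² + (-5)²) = √313 ≈ 17.69
cos θ = (m·n)/(|m||n|) = -18/(21.38·17.69) ≈ -0.04759
θ = arccos(-0.04759) ≈ 92.73°

92.73°


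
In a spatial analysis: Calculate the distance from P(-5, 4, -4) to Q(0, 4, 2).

d = √[(x₂-x₁)² + (y₂-y₁)² + (z₂-z₁)²]
  = √[5² + 0² + 6²]
  = √[25 + 0 + 36]
  = √61
  ≈ 7.81

7.81


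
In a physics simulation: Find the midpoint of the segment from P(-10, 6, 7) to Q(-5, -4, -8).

M = ((x₁+x₂)/2, (y₁+y₂)/2, (z₁+z₂)/2)
  = ((-10 - 5)/2, (6 - 4)/2, (7 - 8)/2)
  = (-15/2, 2/2, -1/2)
  = (-7.5, 1, -0.5)

(-7.5, 1, -0.5)


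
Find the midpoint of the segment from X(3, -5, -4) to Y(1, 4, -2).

M = ((x₁+x₂)/2, (y₁+y₂)/2, (z₁+z₂)/2)
  = ((3 + 1)/2, (-5 + 4)/2, (-4 - 2)/2)
  = (4/2, -1/2, -6/2)
  = (2, -0.5, -3)

(2, -0.5, -3)


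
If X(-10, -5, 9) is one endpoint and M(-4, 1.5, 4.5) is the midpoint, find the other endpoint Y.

Y = 2M - X
  = (2·(-4) - (-10), 2·1.5 - (-5), 2·4.5 - 9)
  = (-8 + 10, 3 + 5, 9 - 9)
  = (2, 8, 0)

(2, 8, 0)


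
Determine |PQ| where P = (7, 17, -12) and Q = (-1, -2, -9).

d = √[(x₂-x₁)² + (y₂-y₁)² + (z₂-z₁)²]
  = √[(-8)² + (-19)² + 3²]
  = √[64 + 361 + 9]
  = √434
  ≈ 20.83

20.83


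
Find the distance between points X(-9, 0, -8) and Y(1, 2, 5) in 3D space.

d = √[(x₂-x₁)² + (y₂-y₁)² + (z₂-z₁)²]
  = √[10² + 2² + 13²]
  = √[100 + 4 + 169]
  = √273
  ≈ 16.52

16.52


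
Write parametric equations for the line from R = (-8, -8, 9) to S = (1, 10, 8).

Direction vector d = S - R = (1 + 8, 10 + 8, 8 - 9) = (9, 18, -1)
Parametric form r = R + t·d:
x = -8 + 9t, y = -8 + 18t, z = 9 - t

x = -8 + 9t, y = -8 + 18t, z = 9 - t


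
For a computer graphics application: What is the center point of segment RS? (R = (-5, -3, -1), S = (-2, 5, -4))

M = ((x₁+x₂)/2, (y₁+y₂)/2, (z₁+z₂)/2)
  = ((-5 - 2)/2, (-3 + 5)/2, (-1 - 4)/2)
  = (-7/2, 2/2, -5/2)
  = (-3.5, 1, -2.5)

(-3.5, 1, -2.5)


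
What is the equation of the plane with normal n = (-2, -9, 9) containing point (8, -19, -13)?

The plane through P with normal n = (a, b, c) satisfies n·(r - P) = 0,
i.e. ax + by + cz = a·x₀ + b·y₀ + c·z₀.
d = (-2)·8 + (-9)·(-19) + 9·(-13)
  = -16 + 171 - 117
  = 38
Equation: -2x - 9y + 9z = 38

-2x - 9y + 9z = 38


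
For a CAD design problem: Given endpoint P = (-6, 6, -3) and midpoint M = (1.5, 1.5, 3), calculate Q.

Q = 2M - P
  = (2·1.5 - (-6), 2·1.5 - 6, 2·3 - (-3))
  = (3 + 6, 3 - 6, 6 + 3)
  = (9, -3, 9)

(9, -3, 9)


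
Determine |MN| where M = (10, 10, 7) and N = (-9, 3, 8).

d = √[(x₂-x₁)² + (y₂-y₁)² + (z₂-z₁)²]
  = √[(-19)² + (-7)² + 1²]
  = √[361 + 49 + 1]
  = √411
  ≈ 20.27

20.27


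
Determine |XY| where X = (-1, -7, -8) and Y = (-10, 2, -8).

d = √[(x₂-x₁)² + (y₂-y₁)² + (z₂-z₁)²]
  = √[(-9)² + 9² + 0²]
  = √[81 + 81 + 0]
  = √162
  ≈ 12.73

12.73


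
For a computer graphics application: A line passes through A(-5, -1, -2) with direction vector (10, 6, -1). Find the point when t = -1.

P(t) = A + t·d
  = (-5 + 10·(-1), -1 + 6·(-1), -2 + (-1)·(-1))
  = (-5 - 10, -1 - 6, -2 + 1)
  = (-15, -7, -1)

(-15, -7, -1)


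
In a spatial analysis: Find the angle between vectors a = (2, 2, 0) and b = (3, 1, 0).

a·b = 2·3 + 2·1 + 0·0 = 6 + 2 + 0 = 8
|a| = √(2² + 2² + 0²) = √8 ≈ 2.828
|b| = √(3² + 1² + 0²) = √10 ≈ 3.162
cos θ = (a·b)/(|a||b|) = 8/(2.828·3.162) ≈ 0.8944
θ = arccos(0.8944) ≈ 26.57°

26.57°


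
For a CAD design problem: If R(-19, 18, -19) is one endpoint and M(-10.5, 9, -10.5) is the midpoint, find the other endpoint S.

S = 2M - R
  = (2·(-10.5) - (-19), 2·9 - 18, 2·(-10.5) - (-19))
  = (-21 + 19, 18 - 18, -21 + 19)
  = (-2, 0, -2)

(-2, 0, -2)


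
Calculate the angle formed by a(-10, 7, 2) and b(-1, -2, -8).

a·b = (-10)·(-1) + 7·(-2) + 2·(-8) = 10 - 14 - 16 = -20
|a| = √((-10)² + 7² + 2²) = √153 ≈ 12.37
|b| = √((-1)² + (-2)² + (-8)²) = √69 ≈ 8.307
cos θ = (a·b)/(|a||b|) = -20/(12.37·8.307) ≈ -0.1947
θ = arccos(-0.1947) ≈ 101.2°

101.2°


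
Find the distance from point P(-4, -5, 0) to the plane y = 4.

distance = |a·x₀ + b·y₀ + c·z₀ - d| / √(a² + b² + c²)
  = |0·(-4) + 1·(-5) + 0·0 - 4| / √(0² + 1² + 0²)
  = |0 - 5 + 0 - 4| / √(0 + 1 + 0)
  = |-9| / √1
  = 9 / 1
  ≈ 9

9


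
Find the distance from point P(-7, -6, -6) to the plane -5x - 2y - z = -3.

distance = |a·x₀ + b·y₀ + c·z₀ - d| / √(a² + b² + c²)
  = |(-5)·(-7) + (-2)·(-6) + (-1)·(-6) - (-3)| / √((-5)² + (-2)² + (-1)²)
  = |35 + 12 + 6 + 3| / √(25 + 4 + 1)
  = |56| / √30
  = 56 / 5.477
  ≈ 10.22

10.22


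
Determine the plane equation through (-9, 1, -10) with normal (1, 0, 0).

The plane through P with normal n = (a, b, c) satisfies n·(r - P) = 0,
i.e. ax + by + cz = a·x₀ + b·y₀ + c·z₀.
d = 1·(-9) + 0·1 + 0·(-10)
  = -9 + 0 + 0
  = -9
Equation: x = -9

x = -9


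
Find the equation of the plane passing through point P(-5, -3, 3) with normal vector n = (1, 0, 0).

The plane through P with normal n = (a, b, c) satisfies n·(r - P) = 0,
i.e. ax + by + cz = a·x₀ + b·y₀ + c·z₀.
d = 1·(-5) + 0·(-3) + 0·3
  = -5 + 0 + 0
  = -5
Equation: x = -5

x = -5


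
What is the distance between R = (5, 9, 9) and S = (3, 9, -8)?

d = √[(x₂-x₁)² + (y₂-y₁)² + (z₂-z₁)²]
  = √[(-2)² + 0² + (-17)²]
  = √[4 + 0 + 289]
  = √293
  ≈ 17.12

17.12


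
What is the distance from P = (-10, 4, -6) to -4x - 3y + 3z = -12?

distance = |a·x₀ + b·y₀ + c·z₀ - d| / √(a² + b² + c²)
  = |(-4)·(-10) + (-3)·4 + 3·(-6) - (-12)| / √((-4)² + (-3)² + 3²)
  = |40 - 12 - 18 + 12| / √(16 + 9 + 9)
  = |22| / √34
  = 22 / 5.831
  ≈ 3.773

3.773


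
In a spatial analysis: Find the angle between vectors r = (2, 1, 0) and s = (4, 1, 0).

r·s = 2·4 + 1·1 + 0·0 = 8 + 1 + 0 = 9
|r| = √(2² + 1² + 0²) = √5 ≈ 2.236
|s| = √(4² + 1² + 0²) = √17 ≈ 4.123
cos θ = (r·s)/(|r||s|) = 9/(2.236·4.123) ≈ 0.9762
θ = arccos(0.9762) ≈ 12.53°

12.53°


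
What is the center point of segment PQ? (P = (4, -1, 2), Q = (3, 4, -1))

M = ((x₁+x₂)/2, (y₁+y₂)/2, (z₁+z₂)/2)
  = ((4 + 3)/2, (-1 + 4)/2, (2 - 1)/2)
  = (7/2, 3/2, 1/2)
  = (3.5, 1.5, 0.5)

(3.5, 1.5, 0.5)


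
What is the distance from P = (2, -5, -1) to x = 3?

distance = |a·x₀ + b·y₀ + c·z₀ - d| / √(a² + b² + c²)
  = |1·2 + 0·(-5) + 0·(-1) - 3| / √(1² + 0² + 0²)
  = |2 + 0 + 0 - 3| / √(1 + 0 + 0)
  = |-1| / √1
  = 1 / 1
  ≈ 1

1


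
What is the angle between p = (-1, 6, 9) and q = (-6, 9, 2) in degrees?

p·q = (-1)·(-6) + 6·9 + 9·2 = 6 + 54 + 18 = 78
|p| = √((-1)² + 6² + 9²) = √118 ≈ 10.86
|q| = √((-6)² + 9² + 2²) = √121 ≈ 11
cos θ = (p·q)/(|p||q|) = 78/(10.86·11) ≈ 0.6528
θ = arccos(0.6528) ≈ 49.25°

49.25°


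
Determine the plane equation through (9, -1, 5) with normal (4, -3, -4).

The plane through P with normal n = (a, b, c) satisfies n·(r - P) = 0,
i.e. ax + by + cz = a·x₀ + b·y₀ + c·z₀.
d = 4·9 + (-3)·(-1) + (-4)·5
  = 36 + 3 - 20
  = 19
Equation: 4x - 3y - 4z = 19

4x - 3y - 4z = 19


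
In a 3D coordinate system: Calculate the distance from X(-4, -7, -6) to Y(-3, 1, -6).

d = √[(x₂-x₁)² + (y₂-y₁)² + (z₂-z₁)²]
  = √[1² + 8² + 0²]
  = √[1 + 64 + 0]
  = √65
  ≈ 8.062

8.062


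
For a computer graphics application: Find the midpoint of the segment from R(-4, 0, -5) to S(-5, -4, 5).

M = ((x₁+x₂)/2, (y₁+y₂)/2, (z₁+z₂)/2)
  = ((-4 - 5)/2, (0 - 4)/2, (-5 + 5)/2)
  = (-9/2, -4/2, 0/2)
  = (-4.5, -2, 0)

(-4.5, -2, 0)
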